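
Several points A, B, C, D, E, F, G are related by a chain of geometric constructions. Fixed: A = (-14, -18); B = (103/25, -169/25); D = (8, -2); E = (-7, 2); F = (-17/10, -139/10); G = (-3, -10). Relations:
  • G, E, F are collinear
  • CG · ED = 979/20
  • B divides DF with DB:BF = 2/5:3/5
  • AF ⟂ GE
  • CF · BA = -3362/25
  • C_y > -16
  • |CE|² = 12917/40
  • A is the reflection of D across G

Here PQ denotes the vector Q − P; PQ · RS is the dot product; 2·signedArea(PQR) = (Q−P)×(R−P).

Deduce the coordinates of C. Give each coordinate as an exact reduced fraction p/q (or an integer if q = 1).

1. C_x = -157/20  [CG · ED = 979/20 ∩ CF · BA = -3362/25]
2. C_y = -319/20  [CG · ED = 979/20 ∩ CF · BA = -3362/25]
   → C = (-157/20, -319/20)

C = (-157/20, -319/20)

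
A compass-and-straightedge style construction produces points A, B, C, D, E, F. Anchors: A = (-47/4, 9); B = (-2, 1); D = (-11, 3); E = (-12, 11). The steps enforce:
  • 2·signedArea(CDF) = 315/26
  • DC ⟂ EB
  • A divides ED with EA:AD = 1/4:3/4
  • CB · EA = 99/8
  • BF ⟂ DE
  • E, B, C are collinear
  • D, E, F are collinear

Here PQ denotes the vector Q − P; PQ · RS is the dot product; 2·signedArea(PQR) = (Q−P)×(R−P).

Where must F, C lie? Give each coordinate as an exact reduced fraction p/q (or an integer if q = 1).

1. F_x = -138/13  [D, E, F are collinear ∩ BF ⟂ DE]
2. F_y = -1/13  [D, E, F are collinear ∩ BF ⟂ DE]
   → F = (-138/13, -1/13)
3. C_x = -15/2  [E, B, C are collinear ∩ DC ⟂ EB]
4. C_y = 13/2  [E, B, C are collinear ∩ DC ⟂ EB]
   → C = (-15/2, 13/2)

C = (-15/2, 13/2)
F = (-138/13, -1/13)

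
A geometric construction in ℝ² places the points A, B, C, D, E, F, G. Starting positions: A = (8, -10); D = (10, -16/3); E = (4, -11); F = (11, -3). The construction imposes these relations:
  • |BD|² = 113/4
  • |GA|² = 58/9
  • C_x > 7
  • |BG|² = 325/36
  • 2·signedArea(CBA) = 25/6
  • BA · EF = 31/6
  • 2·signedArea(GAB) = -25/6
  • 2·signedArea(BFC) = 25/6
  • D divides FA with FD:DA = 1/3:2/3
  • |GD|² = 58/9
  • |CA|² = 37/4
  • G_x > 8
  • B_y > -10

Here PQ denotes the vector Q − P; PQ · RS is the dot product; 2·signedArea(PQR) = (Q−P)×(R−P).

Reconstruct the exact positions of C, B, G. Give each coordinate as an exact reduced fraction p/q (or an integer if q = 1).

B = (13/2, -28/3)
C = (15/2, -7)
G = (9, -23/3)

1. B_x = 13/2  [line -7·x + -8·y + -175/6 = 0 ∩ |BD|² = 113/4]
2. B_y = -28/3  [line -7·x + -8·y + -175/6 = 0 ∩ |BD|² = 113/4]
   → B = (13/2, -28/3)
3. G_x = 9  [line -2/3·x + -3/2·y + -11/2 = 0 ∩ |BG|² = 325/36]
4. G_y = -23/3  [line -2/3·x + -3/2·y + -11/2 = 0 ∩ |BG|² = 325/36]
   → G = (9, -23/3)
5. C_x = 15/2  [2·signedArea(CBA) = 25/6 ∩ 2·signedArea(BFC) = 25/6]
6. C_y = -7  [2·signedArea(CBA) = 25/6 ∩ 2·signedArea(BFC) = 25/6]
   → C = (15/2, -7)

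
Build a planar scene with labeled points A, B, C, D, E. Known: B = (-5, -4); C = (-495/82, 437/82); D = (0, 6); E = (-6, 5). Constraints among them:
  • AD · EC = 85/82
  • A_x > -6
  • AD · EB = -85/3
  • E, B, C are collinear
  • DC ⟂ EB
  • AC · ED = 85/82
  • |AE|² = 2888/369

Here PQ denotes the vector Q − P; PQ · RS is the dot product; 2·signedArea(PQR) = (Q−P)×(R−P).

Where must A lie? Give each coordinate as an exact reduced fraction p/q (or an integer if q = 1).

1. A_x = -700/123  [AD · EC = 85/82 ∩ AC · ED = 85/82]
2. A_y = 91/41  [AD · EC = 85/82 ∩ AC · ED = 85/82]
   → A = (-700/123, 91/41)

A = (-700/123, 91/41)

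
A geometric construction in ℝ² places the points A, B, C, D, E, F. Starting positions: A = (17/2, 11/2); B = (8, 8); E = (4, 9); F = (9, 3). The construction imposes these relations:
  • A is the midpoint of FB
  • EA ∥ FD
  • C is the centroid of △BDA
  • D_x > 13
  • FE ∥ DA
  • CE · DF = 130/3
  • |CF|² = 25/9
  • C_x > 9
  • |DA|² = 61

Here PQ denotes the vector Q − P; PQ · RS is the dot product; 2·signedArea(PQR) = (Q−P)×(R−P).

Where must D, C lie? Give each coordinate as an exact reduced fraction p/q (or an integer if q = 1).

C = (10, 13/3)
D = (27/2, -1/2)

1. D_x = 27/2  [FE ∥ DA ∩ EA ∥ FD]
2. D_y = -1/2  [FE ∥ DA ∩ EA ∥ FD]
   → D = (27/2, -1/2)
3. C_x = 10  [C is the centroid of △BDA]
4. C_y = 13/3  [C is the centroid of △BDA]
   → C = (10, 13/3)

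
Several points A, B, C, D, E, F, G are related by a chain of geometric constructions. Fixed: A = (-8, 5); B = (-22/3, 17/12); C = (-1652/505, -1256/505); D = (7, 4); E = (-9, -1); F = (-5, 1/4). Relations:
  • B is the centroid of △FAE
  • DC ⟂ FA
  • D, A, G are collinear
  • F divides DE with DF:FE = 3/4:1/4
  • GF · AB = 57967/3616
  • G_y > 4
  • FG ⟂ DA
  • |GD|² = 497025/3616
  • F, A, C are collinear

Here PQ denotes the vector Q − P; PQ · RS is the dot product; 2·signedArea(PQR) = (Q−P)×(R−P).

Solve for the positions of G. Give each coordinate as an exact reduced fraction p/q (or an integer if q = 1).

G = (-4247/904, 4321/904)

1. G_x = -4247/904  [D, A, G are collinear ∩ FG ⟂ DA]
2. G_y = 4321/904  [D, A, G are collinear ∩ FG ⟂ DA]
   → G = (-4247/904, 4321/904)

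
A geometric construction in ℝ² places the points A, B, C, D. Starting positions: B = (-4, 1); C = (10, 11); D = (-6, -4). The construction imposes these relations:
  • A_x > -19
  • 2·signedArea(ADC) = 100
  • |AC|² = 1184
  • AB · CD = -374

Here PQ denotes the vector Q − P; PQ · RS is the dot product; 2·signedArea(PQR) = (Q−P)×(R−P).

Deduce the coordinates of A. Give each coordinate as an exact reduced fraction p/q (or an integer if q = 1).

1. A_x = -18  [2·signedArea(ADC) = 100 ∩ AB · CD = -374]
2. A_y = -9  [2·signedArea(ADC) = 100 ∩ AB · CD = -374]
   → A = (-18, -9)

A = (-18, -9)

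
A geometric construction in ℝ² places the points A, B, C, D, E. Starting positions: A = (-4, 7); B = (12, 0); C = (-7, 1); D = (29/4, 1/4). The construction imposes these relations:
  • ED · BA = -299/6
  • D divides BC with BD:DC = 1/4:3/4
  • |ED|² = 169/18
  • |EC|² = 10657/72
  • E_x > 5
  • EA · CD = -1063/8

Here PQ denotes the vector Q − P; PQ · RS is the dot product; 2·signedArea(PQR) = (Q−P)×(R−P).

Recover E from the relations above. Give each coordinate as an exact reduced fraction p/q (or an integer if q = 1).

E = (61/12, 29/12)

1. E_x = 61/12  [EA · CD = -1063/8 ∩ ED · BA = -299/6]
2. E_y = 29/12  [EA · CD = -1063/8 ∩ ED · BA = -299/6]
   → E = (61/12, 29/12)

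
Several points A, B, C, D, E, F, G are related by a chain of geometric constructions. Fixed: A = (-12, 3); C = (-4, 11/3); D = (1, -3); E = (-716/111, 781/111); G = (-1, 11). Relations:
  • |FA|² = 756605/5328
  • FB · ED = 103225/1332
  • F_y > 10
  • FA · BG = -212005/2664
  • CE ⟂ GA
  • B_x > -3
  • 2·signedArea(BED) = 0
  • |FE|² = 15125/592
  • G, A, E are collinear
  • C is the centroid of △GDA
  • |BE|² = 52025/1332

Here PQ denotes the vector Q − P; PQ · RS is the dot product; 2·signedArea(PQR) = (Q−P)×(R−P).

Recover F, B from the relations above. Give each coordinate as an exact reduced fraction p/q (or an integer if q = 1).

B = (-605/222, 224/111)
F = (-1049/444, 1111/111)

1. B_x = -605/222  [line 1114/111·x + 827/111·y + 1367/111 = 0 ∩ |BE|² = 52025/1332]
2. B_y = 224/111  [line 1114/111·x + 827/111·y + 1367/111 = 0 ∩ |BE|² = 52025/1332]
   → B = (-605/222, 224/111)
3. F_x = -1049/444  [FA · BG = -212005/2664 ∩ FB · ED = 103225/1332]
4. F_y = 1111/111  [FA · BG = -212005/2664 ∩ FB · ED = 103225/1332]
   → F = (-1049/444, 1111/111)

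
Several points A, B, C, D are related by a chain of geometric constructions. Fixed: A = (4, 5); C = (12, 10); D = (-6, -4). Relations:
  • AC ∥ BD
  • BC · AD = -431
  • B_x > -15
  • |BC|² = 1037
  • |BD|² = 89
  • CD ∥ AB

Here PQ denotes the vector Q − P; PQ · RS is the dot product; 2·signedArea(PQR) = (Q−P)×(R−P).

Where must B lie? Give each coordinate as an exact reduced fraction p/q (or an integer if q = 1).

1. B_x = -14  [AC ∥ BD ∩ CD ∥ AB]
2. B_y = -9  [AC ∥ BD ∩ CD ∥ AB]
   → B = (-14, -9)

B = (-14, -9)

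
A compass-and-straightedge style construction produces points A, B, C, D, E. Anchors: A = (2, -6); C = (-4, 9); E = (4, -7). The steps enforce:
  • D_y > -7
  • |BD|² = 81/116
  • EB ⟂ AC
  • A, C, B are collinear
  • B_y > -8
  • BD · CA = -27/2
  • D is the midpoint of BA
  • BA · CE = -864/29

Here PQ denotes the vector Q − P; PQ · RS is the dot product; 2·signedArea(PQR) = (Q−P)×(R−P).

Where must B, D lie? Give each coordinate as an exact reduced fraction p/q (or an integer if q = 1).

B = (76/29, -219/29)
D = (67/29, -393/58)

1. B_x = 76/29  [A, C, B are collinear ∩ EB ⟂ AC]
2. B_y = -219/29  [A, C, B are collinear ∩ EB ⟂ AC]
   → B = (76/29, -219/29)
3. D_x = 67/29  [D is the midpoint of BA]
4. D_y = -393/58  [D is the midpoint of BA]
   → D = (67/29, -393/58)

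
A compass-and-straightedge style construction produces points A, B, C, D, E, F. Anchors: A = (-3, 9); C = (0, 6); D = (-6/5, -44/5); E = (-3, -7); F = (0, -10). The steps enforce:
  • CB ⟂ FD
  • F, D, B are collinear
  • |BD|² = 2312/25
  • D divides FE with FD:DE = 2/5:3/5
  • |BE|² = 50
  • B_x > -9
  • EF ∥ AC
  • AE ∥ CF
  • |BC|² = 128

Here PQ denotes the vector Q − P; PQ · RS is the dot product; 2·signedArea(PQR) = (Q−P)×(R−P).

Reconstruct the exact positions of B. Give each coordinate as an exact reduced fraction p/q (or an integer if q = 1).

B = (-8, -2)

1. B_x = -8  [F, D, B are collinear ∩ CB ⟂ FD]
2. B_y = -2  [F, D, B are collinear ∩ CB ⟂ FD]
   → B = (-8, -2)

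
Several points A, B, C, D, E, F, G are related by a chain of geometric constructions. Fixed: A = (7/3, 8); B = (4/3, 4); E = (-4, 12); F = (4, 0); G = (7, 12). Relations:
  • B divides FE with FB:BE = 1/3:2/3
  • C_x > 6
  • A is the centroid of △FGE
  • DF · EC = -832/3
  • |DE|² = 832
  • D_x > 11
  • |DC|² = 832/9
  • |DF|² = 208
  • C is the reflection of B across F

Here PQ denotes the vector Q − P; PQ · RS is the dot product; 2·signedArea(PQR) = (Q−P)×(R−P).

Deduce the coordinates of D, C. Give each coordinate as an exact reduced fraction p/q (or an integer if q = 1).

1. C_x = 20/3  [C is the reflection of B across F]
2. C_y = -4  [C is the reflection of B across F]
   → C = (20/3, -4)
3. D_x = 12  [line -32/3·x + 16·y + 320 = 0 ∩ |DE|² = 832]
4. D_y = -12  [line -32/3·x + 16·y + 320 = 0 ∩ |DE|² = 832]
   → D = (12, -12)

C = (20/3, -4)
D = (12, -12)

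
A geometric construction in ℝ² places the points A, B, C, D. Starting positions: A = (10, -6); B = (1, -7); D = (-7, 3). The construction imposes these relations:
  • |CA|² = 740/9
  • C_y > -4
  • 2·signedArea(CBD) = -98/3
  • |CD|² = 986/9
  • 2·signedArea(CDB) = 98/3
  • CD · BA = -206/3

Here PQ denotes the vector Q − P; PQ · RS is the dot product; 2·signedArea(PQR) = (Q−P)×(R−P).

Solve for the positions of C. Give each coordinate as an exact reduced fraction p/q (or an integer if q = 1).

C = (4/3, -10/3)

1. C_x = 4/3  [2·signedArea(CBD) = -98/3 ∩ CD · BA = -206/3]
2. C_y = -10/3  [2·signedArea(CBD) = -98/3 ∩ CD · BA = -206/3]
   → C = (4/3, -10/3)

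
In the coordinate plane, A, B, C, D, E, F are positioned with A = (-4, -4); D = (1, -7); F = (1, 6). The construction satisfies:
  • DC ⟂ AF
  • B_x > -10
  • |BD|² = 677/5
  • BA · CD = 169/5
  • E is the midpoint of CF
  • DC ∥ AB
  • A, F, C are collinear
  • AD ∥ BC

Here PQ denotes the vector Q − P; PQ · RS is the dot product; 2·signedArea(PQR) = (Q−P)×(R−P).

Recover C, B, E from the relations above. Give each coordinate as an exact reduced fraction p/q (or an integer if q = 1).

1. C_x = -21/5  [A, F, C are collinear ∩ DC ⟂ AF]
2. C_y = -22/5  [A, F, C are collinear ∩ DC ⟂ AF]
   → C = (-21/5, -22/5)
3. B_x = -46/5  [AD ∥ BC ∩ DC ∥ AB]
4. B_y = -7/5  [AD ∥ BC ∩ DC ∥ AB]
   → B = (-46/5, -7/5)
5. E_x = -8/5  [E is the midpoint of CF]
6. E_y = 4/5  [E is the midpoint of CF]
   → E = (-8/5, 4/5)

B = (-46/5, -7/5)
C = (-21/5, -22/5)
E = (-8/5, 4/5)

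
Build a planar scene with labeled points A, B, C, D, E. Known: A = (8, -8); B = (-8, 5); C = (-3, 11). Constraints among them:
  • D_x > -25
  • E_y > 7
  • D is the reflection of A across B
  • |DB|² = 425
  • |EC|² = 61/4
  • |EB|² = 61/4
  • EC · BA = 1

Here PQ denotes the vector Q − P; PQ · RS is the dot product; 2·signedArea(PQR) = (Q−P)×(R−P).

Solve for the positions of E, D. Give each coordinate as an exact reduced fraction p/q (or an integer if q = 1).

D = (-24, 18)
E = (-11/2, 8)

1. E_x = -11/2  [line -16·x + 13·y + -192 = 0 ∩ |EB|² = 61/4]
2. E_y = 8  [line -16·x + 13·y + -192 = 0 ∩ |EB|² = 61/4]
   → E = (-11/2, 8)
3. D_x = -24  [D is the reflection of A across B]
4. D_y = 18  [D is the reflection of A across B]
   → D = (-24, 18)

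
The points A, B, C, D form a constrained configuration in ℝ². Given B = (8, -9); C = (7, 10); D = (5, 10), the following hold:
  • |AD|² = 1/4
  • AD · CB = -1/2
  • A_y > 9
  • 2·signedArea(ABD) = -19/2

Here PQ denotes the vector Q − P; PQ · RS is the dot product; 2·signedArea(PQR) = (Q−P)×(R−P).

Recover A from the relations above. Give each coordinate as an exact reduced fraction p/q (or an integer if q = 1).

1. A_x = 11/2  [2·signedArea(ABD) = -19/2 ∩ AD · CB = -1/2]
2. A_y = 10  [2·signedArea(ABD) = -19/2 ∩ AD · CB = -1/2]
   → A = (11/2, 10)

A = (11/2, 10)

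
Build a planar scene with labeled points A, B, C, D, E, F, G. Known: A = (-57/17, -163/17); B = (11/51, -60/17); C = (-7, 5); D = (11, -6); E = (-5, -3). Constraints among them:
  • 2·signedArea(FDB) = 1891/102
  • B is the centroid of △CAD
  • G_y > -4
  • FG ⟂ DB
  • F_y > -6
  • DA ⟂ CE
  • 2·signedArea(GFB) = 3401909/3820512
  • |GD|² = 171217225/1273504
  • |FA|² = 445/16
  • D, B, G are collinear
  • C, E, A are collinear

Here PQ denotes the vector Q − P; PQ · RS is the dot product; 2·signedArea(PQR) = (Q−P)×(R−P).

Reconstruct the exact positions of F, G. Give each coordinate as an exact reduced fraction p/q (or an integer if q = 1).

1. G_x = -96239/318376  [line -42/17·x + -550/51·y + -638/17 = 0 ∩ |GD|² = 171217225/1273504]
2. G_y = -1085901/318376  [line -42/17·x + -550/51·y + -638/17 = 0 ∩ |GD|² = 171217225/1273504]
   → G = (-96239/318376, -1085901/318376)
3. F_x = -23/34  [2·signedArea(FDB) = 1891/102 ∩ FG ⟂ DB]
4. F_y = -343/68  [2·signedArea(FDB) = 1891/102 ∩ FG ⟂ DB]
   → F = (-23/34, -343/68)

F = (-23/34, -343/68)
G = (-96239/318376, -1085901/318376)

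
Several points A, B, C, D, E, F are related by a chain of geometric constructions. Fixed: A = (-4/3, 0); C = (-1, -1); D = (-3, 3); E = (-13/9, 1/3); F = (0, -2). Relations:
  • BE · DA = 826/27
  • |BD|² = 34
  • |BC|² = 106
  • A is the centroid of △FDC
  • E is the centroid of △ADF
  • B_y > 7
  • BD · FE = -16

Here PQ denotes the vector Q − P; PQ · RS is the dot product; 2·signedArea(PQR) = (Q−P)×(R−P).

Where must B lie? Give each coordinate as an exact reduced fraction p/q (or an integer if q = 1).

1. B_x = -6  [BE · DA = 826/27 ∩ BD · FE = -16]
2. B_y = 8  [BE · DA = 826/27 ∩ BD · FE = -16]
   → B = (-6, 8)

B = (-6, 8)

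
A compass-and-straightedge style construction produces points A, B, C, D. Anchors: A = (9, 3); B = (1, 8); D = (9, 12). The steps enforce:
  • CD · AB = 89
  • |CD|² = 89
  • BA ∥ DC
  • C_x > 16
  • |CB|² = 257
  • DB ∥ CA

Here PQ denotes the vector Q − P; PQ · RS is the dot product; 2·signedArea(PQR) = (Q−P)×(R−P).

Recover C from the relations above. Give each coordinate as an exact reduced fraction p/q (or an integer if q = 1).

C = (17, 7)

1. C_x = 17  [DB ∥ CA ∩ BA ∥ DC]
2. C_y = 7  [DB ∥ CA ∩ BA ∥ DC]
   → C = (17, 7)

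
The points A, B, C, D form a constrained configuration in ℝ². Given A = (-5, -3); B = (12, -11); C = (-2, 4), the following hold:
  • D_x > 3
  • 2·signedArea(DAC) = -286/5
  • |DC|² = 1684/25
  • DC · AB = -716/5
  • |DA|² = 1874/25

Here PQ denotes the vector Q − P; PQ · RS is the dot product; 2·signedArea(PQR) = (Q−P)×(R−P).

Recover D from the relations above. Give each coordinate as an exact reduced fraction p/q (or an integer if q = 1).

1. D_x = 18/5  [2·signedArea(DAC) = -286/5 ∩ DC · AB = -716/5]
2. D_y = -2  [2·signedArea(DAC) = -286/5 ∩ DC · AB = -716/5]
   → D = (18/5, -2)

D = (18/5, -2)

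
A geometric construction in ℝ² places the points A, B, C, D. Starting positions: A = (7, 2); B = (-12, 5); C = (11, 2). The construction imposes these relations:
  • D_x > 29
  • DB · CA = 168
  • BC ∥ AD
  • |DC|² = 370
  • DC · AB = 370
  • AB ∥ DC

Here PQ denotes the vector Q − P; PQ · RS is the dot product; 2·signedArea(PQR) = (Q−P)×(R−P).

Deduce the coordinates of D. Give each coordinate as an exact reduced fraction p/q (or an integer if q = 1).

D = (30, -1)

1. D_x = 30  [AB ∥ DC ∩ BC ∥ AD]
2. D_y = -1  [AB ∥ DC ∩ BC ∥ AD]
   → D = (30, -1)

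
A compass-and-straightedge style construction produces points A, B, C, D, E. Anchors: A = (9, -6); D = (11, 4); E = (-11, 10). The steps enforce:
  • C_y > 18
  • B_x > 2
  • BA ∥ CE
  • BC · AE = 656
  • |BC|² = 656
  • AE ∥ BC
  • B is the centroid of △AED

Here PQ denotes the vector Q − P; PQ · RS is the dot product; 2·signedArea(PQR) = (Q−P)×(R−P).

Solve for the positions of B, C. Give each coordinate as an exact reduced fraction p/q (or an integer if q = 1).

B = (3, 8/3)
C = (-17, 56/3)

1. B_x = 3  [B is the centroid of △AED]
2. B_y = 8/3  [B is the centroid of △AED]
   → B = (3, 8/3)
3. C_x = -17  [BA ∥ CE ∩ AE ∥ BC]
4. C_y = 56/3  [BA ∥ CE ∩ AE ∥ BC]
   → C = (-17, 56/3)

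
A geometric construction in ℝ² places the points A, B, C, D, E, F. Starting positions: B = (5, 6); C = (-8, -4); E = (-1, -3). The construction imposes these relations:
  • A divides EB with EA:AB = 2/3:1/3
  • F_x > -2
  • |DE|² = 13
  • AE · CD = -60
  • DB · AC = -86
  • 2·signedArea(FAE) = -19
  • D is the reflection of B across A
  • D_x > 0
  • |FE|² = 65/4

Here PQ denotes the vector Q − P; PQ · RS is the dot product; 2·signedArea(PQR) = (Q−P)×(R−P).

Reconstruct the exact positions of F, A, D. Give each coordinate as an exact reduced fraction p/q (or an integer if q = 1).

1. A_x = 3  [A divides EB with EA:AB = 2/3:1/3]
2. A_y = 3  [A divides EB with EA:AB = 2/3:1/3]
   → A = (3, 3)
3. D_x = 1  [D is the reflection of B across A]
4. D_y = 0  [D is the reflection of B across A]
   → D = (1, 0)
5. F_x = -3/2  [line 6·x + -4·y + 13 = 0 ∩ |FE|² = 65/4]
6. F_y = 1  [line 6·x + -4·y + 13 = 0 ∩ |FE|² = 65/4]
   → F = (-3/2, 1)

A = (3, 3)
D = (1, 0)
F = (-3/2, 1)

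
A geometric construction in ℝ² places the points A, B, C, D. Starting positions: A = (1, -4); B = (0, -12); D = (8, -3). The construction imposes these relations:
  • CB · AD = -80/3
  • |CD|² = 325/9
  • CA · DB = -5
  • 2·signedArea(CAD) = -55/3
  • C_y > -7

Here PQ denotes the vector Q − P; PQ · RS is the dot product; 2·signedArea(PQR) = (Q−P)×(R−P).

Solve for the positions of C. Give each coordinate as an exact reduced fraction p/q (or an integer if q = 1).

C = (3, -19/3)

1. C_x = 3  [CA · DB = -5 ∩ CB · AD = -80/3]
2. C_y = -19/3  [CA · DB = -5 ∩ CB · AD = -80/3]
   → C = (3, -19/3)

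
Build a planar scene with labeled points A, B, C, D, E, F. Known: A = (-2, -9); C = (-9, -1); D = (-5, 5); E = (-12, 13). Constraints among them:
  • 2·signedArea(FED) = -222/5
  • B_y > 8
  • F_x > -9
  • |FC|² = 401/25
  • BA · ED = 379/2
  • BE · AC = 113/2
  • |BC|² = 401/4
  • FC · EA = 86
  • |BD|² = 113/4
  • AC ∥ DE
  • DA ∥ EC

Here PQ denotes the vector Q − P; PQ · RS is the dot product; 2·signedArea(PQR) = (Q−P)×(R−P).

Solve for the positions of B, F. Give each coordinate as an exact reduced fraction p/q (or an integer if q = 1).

B = (-17/2, 9)
F = (-44/5, 3)

1. B_x = -17/2  [line -7·x + 8·y + -263/2 = 0 ∩ |BC|² = 401/4]
2. B_y = 9  [line -7·x + 8·y + -263/2 = 0 ∩ |BC|² = 401/4]
   → B = (-17/2, 9)
3. F_x = -44/5  [FC · EA = 86 ∩ 2·signedArea(FED) = -222/5]
4. F_y = 3  [FC · EA = 86 ∩ 2·signedArea(FED) = -222/5]
   → F = (-44/5, 3)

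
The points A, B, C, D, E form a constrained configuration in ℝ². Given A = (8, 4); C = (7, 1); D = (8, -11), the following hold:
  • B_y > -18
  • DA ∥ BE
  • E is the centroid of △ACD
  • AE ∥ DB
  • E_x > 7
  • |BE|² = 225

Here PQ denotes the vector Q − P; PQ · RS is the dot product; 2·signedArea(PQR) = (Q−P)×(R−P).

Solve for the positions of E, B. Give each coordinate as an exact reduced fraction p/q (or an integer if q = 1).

1. E_x = 23/3  [E is the centroid of △ACD]
2. E_y = -2  [E is the centroid of △ACD]
   → E = (23/3, -2)
3. B_x = 23/3  [DA ∥ BE ∩ AE ∥ DB]
4. B_y = -17  [DA ∥ BE ∩ AE ∥ DB]
   → B = (23/3, -17)

B = (23/3, -17)
E = (23/3, -2)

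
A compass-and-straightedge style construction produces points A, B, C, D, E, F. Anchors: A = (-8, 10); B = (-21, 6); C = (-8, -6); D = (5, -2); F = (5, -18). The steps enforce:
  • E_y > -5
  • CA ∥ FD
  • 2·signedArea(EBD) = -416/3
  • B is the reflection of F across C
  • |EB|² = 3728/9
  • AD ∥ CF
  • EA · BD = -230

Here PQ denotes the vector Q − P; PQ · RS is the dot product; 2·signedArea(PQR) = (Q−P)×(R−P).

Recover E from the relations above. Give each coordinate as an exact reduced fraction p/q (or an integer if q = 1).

E = (-11/3, -14/3)

1. E_x = -11/3  [EA · BD = -230 ∩ 2·signedArea(EBD) = -416/3]
2. E_y = -14/3  [EA · BD = -230 ∩ 2·signedArea(EBD) = -416/3]
   → E = (-11/3, -14/3)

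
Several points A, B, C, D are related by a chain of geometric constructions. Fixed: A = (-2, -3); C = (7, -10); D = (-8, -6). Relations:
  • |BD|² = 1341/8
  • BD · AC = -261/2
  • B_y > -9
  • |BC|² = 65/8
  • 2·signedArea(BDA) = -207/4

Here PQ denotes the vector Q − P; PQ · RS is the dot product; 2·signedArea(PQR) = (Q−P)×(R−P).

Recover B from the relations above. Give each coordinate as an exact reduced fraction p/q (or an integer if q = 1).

B = (19/4, -33/4)

1. B_x = 19/4  [BD · AC = -261/2 ∩ 2·signedArea(BDA) = -207/4]
2. B_y = -33/4  [BD · AC = -261/2 ∩ 2·signedArea(BDA) = -207/4]
   → B = (19/4, -33/4)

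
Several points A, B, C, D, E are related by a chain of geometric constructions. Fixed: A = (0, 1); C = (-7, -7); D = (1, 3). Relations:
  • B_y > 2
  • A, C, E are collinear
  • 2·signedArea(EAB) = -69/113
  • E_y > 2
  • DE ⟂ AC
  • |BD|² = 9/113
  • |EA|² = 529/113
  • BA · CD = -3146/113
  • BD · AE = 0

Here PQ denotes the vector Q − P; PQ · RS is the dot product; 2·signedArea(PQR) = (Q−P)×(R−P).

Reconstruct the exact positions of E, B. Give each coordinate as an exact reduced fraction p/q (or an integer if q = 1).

B = (137/113, 318/113)
E = (161/113, 297/113)

1. E_x = 161/113  [A, C, E are collinear ∩ DE ⟂ AC]
2. E_y = 297/113  [A, C, E are collinear ∩ DE ⟂ AC]
   → E = (161/113, 297/113)
3. B_x = 137/113  [BD · AE = 0 ∩ BA · CD = -3146/113]
4. B_y = 318/113  [BD · AE = 0 ∩ BA · CD = -3146/113]
   → B = (137/113, 318/113)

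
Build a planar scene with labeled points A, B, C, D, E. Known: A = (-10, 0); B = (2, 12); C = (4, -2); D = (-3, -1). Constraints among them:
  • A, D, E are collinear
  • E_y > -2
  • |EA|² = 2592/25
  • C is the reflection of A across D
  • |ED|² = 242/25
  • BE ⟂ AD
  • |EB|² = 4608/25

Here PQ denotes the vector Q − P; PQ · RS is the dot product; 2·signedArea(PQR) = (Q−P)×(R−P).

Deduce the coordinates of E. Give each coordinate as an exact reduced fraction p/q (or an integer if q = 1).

E = (2/25, -36/25)

1. E_x = 2/25  [A, D, E are collinear ∩ BE ⟂ AD]
2. E_y = -36/25  [A, D, E are collinear ∩ BE ⟂ AD]
   → E = (2/25, -36/25)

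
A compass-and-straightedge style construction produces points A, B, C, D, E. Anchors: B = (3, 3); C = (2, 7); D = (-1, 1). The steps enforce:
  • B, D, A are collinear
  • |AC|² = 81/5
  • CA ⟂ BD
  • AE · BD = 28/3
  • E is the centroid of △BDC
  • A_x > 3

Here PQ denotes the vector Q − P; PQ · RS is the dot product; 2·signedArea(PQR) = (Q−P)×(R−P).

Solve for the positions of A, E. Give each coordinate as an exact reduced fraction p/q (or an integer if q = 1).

A = (19/5, 17/5)
E = (4/3, 11/3)

1. A_x = 19/5  [B, D, A are collinear ∩ CA ⟂ BD]
2. A_y = 17/5  [B, D, A are collinear ∩ CA ⟂ BD]
   → A = (19/5, 17/5)
3. E_x = 4/3  [E is the centroid of △BDC]
4. E_y = 11/3  [E is the centroid of △BDC]
   → E = (4/3, 11/3)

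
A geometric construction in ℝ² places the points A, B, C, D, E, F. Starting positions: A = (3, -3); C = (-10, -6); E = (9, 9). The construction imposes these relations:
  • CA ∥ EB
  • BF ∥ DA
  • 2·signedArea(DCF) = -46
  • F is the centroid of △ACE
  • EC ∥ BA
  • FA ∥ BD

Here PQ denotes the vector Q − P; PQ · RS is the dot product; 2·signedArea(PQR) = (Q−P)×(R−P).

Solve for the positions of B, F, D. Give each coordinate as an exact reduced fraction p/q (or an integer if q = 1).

B = (22, 12)
D = (73/3, 9)
F = (2/3, 0)

1. B_x = 22  [EC ∥ BA ∩ CA ∥ EB]
2. B_y = 12  [EC ∥ BA ∩ CA ∥ EB]
   → B = (22, 12)
3. F_x = 2/3  [F is the centroid of △ACE]
4. F_y = 0  [F is the centroid of △ACE]
   → F = (2/3, 0)
5. D_x = 73/3  [BF ∥ DA ∩ FA ∥ BD]
6. D_y = 9  [BF ∥ DA ∩ FA ∥ BD]
   → D = (73/3, 9)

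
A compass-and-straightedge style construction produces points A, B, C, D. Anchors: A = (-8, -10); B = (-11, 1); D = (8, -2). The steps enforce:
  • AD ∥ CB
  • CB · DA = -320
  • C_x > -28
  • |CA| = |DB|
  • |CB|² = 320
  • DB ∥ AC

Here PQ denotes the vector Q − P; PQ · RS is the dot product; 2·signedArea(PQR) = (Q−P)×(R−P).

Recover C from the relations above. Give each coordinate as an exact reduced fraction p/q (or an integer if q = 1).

1. C_x = -27  [AD ∥ CB ∩ DB ∥ AC]
2. C_y = -7  [AD ∥ CB ∩ DB ∥ AC]
   → C = (-27, -7)

C = (-27, -7)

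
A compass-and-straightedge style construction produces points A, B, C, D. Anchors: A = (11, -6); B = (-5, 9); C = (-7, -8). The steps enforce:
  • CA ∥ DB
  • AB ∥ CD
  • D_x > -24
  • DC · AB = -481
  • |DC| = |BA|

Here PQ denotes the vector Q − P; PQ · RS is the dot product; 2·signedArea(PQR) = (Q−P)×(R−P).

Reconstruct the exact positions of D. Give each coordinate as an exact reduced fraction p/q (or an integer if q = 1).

D = (-23, 7)

1. D_x = -23  [CA ∥ DB ∩ AB ∥ CD]
2. D_y = 7  [CA ∥ DB ∩ AB ∥ CD]
   → D = (-23, 7)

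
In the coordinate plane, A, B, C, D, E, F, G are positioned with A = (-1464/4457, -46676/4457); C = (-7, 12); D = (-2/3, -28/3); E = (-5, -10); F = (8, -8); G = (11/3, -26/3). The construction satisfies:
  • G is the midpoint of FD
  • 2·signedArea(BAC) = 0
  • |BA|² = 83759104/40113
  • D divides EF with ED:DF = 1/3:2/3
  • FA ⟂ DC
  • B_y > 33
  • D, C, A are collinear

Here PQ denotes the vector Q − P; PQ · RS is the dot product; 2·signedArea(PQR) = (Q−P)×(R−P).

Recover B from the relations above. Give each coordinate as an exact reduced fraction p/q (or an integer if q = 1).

B = (-40/3, 100/3)

1. B_x = -40/3  [line -100160/4457·x + -29735/4457·y + -344300/4457 = 0 ∩ |BA|² = 83759104/40113]
2. B_y = 100/3  [line -100160/4457·x + -29735/4457·y + -344300/4457 = 0 ∩ |BA|² = 83759104/40113]
   → B = (-40/3, 100/3)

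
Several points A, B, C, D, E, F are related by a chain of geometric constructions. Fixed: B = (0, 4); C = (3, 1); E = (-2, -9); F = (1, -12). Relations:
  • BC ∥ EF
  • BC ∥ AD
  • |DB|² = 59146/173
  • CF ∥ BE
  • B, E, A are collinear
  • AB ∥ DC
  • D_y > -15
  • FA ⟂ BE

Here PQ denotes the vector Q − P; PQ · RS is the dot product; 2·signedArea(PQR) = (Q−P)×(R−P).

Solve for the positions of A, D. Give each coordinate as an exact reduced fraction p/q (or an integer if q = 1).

A = (-412/173, -1986/173)
D = (107/173, -2505/173)

1. A_x = -412/173  [B, E, A are collinear ∩ FA ⟂ BE]
2. A_y = -1986/173  [B, E, A are collinear ∩ FA ⟂ BE]
   → A = (-412/173, -1986/173)
3. D_x = 107/173  [AB ∥ DC ∩ BC ∥ AD]
4. D_y = -2505/173  [AB ∥ DC ∩ BC ∥ AD]
   → D = (107/173, -2505/173)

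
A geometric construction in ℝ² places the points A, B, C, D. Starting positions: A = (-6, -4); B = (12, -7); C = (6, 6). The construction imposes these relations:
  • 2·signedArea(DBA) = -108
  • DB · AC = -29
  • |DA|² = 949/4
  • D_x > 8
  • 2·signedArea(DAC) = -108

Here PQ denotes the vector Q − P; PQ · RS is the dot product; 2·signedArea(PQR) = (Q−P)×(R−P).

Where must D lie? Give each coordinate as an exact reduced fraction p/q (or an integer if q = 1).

1. D_x = 9  [DB · AC = -29 ∩ 2·signedArea(DBA) = -108]
2. D_y = -1/2  [DB · AC = -29 ∩ 2·signedArea(DBA) = -108]
   → D = (9, -1/2)

D = (9, -1/2)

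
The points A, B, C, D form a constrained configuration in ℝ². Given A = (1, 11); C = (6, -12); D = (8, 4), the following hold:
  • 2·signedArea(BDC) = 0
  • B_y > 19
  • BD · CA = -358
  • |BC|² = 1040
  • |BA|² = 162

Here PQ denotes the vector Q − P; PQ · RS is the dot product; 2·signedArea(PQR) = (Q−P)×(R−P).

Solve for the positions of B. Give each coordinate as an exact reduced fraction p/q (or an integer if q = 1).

1. B_x = 10  [2·signedArea(BDC) = 0 ∩ BD · CA = -358]
2. B_y = 20  [2·signedArea(BDC) = 0 ∩ BD · CA = -358]
   → B = (10, 20)

B = (10, 20)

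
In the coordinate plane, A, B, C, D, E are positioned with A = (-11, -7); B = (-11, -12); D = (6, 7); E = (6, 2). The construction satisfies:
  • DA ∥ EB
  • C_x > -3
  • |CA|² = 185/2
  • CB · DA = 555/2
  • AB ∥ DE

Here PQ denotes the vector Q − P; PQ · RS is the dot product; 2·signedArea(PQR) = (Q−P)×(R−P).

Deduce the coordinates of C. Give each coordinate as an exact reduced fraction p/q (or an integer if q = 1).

1. C_x = -5/2  [line 17·x + 14·y + 155/2 = 0 ∩ |CA|² = 185/2]
2. C_y = -5/2  [line 17·x + 14·y + 155/2 = 0 ∩ |CA|² = 185/2]
   → C = (-5/2, -5/2)

C = (-5/2, -5/2)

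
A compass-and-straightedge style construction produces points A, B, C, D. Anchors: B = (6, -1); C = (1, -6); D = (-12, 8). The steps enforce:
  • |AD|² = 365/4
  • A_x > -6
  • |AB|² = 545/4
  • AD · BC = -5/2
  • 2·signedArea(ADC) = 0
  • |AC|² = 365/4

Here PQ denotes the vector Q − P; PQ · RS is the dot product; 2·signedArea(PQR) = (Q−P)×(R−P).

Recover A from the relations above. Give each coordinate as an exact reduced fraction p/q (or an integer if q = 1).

A = (-11/2, 1)

1. A_x = -11/2  [2·signedArea(ADC) = 0 ∩ AD · BC = -5/2]
2. A_y = 1  [2·signedArea(ADC) = 0 ∩ AD · BC = -5/2]
   → A = (-11/2, 1)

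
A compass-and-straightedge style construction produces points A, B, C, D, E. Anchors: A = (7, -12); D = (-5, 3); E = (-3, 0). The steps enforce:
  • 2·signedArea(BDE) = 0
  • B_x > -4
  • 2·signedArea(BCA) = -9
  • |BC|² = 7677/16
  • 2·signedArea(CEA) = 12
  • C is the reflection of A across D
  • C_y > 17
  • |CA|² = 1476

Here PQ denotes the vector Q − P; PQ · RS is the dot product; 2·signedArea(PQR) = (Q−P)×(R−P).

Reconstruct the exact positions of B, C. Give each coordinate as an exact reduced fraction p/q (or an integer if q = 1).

B = (-7/2, 3/4)
C = (-17, 18)

1. C_x = -17  [C is the reflection of A across D]
2. C_y = 18  [C is the reflection of A across D]
   → C = (-17, 18)
3. B_x = -7/2  [2·signedArea(BDE) = 0 ∩ 2·signedArea(BCA) = -9]
4. B_y = 3/4  [2·signedArea(BDE) = 0 ∩ 2·signedArea(BCA) = -9]
   → B = (-7/2, 3/4)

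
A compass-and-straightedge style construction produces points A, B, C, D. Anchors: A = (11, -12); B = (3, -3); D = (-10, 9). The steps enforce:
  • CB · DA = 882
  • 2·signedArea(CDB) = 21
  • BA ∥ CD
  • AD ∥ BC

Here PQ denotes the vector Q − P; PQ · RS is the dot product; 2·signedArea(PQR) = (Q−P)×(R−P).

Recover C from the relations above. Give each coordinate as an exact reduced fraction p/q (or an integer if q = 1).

1. C_x = -18  [BA ∥ CD ∩ AD ∥ BC]
2. C_y = 18  [BA ∥ CD ∩ AD ∥ BC]
   → C = (-18, 18)

C = (-18, 18)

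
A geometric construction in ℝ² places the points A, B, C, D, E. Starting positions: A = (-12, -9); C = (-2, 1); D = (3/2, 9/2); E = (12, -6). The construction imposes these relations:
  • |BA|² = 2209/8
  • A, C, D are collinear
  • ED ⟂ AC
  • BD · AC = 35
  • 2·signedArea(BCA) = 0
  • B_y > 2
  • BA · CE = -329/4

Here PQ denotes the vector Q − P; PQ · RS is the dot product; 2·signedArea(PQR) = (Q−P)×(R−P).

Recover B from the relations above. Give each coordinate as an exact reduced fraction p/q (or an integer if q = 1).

1. B_x = -1/4  [2·signedArea(BCA) = 0 ∩ BA · CE = -329/4]
2. B_y = 11/4  [2·signedArea(BCA) = 0 ∩ BA · CE = -329/4]
   → B = (-1/4, 11/4)

B = (-1/4, 11/4)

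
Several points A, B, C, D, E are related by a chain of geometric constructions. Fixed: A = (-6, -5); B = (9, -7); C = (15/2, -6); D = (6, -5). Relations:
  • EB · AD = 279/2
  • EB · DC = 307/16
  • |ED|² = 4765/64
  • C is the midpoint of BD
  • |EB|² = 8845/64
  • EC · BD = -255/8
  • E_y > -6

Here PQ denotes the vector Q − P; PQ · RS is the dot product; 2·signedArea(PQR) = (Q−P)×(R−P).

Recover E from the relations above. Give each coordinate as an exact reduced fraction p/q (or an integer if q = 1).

1. E_x = -21/8  [EC · BD = -255/8 ∩ EB · AD = 279/2]
2. E_y = -21/4  [EC · BD = -255/8 ∩ EB · AD = 279/2]
   → E = (-21/8, -21/4)

E = (-21/8, -21/4)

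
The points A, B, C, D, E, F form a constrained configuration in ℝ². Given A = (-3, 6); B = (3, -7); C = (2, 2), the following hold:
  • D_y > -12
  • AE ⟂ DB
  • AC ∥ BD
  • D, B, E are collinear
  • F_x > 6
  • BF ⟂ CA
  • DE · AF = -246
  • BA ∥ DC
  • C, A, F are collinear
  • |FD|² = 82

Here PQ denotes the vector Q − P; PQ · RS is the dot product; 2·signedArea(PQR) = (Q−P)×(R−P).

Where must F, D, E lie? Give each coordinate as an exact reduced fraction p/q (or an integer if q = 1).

1. F_x = 7  [C, A, F are collinear ∩ BF ⟂ CA]
2. F_y = -2  [C, A, F are collinear ∩ BF ⟂ CA]
   → F = (7, -2)
3. D_x = 8  [BA ∥ DC ∩ AC ∥ BD]
4. D_y = -11  [BA ∥ DC ∩ AC ∥ BD]
   → D = (8, -11)
5. E_x = -7  [D, B, E are collinear ∩ AE ⟂ DB]
6. E_y = 1  [D, B, E are collinear ∩ AE ⟂ DB]
   → E = (-7, 1)

D = (8, -11)
E = (-7, 1)
F = (7, -2)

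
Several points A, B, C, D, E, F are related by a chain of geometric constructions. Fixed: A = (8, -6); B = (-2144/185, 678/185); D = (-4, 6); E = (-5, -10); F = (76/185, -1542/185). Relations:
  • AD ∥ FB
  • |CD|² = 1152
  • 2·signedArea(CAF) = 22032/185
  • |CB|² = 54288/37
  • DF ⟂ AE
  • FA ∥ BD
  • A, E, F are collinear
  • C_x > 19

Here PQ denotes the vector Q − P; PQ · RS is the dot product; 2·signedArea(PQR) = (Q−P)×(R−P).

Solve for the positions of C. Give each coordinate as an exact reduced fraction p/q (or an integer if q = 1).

C = (20, -18)

1. C_x = 20  [line 432/185·x + -1404/185·y + -33912/185 = 0 ∩ |CD|² = 1152]
2. C_y = -18  [line 432/185·x + -1404/185·y + -33912/185 = 0 ∩ |CD|² = 1152]
   → C = (20, -18)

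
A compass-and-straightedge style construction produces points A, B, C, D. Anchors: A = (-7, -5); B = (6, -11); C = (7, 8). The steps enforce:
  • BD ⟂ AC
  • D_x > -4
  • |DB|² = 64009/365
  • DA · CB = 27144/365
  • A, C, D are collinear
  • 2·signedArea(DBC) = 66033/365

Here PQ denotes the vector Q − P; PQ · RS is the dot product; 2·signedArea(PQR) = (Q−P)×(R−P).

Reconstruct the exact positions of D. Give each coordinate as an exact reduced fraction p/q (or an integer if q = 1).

D = (-1099/365, -473/365)

1. D_x = -1099/365  [A, C, D are collinear ∩ BD ⟂ AC]
2. D_y = -473/365  [A, C, D are collinear ∩ BD ⟂ AC]
   → D = (-1099/365, -473/365)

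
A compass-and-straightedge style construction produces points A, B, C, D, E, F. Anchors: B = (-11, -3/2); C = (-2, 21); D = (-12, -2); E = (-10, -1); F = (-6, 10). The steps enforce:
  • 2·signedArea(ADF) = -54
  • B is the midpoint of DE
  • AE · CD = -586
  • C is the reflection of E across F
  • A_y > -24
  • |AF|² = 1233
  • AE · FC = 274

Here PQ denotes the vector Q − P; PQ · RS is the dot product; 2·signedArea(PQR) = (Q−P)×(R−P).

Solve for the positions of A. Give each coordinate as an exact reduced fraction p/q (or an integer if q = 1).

A = (-18, -23)

1. A_x = -18  [AE · CD = -586 ∩ 2·signedArea(ADF) = -54]
2. A_y = -23  [AE · CD = -586 ∩ 2·signedArea(ADF) = -54]
   → A = (-18, -23)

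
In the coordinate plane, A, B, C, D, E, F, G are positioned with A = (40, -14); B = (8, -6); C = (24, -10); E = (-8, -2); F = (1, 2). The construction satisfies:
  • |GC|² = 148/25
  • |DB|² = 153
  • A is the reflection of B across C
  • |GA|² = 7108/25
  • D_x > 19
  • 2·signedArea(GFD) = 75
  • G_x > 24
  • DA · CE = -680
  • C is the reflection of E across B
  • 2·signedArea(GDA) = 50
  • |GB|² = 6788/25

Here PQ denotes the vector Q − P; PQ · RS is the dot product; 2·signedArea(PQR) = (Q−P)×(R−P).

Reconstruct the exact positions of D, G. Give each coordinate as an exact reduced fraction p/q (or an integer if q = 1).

1. D_x = 20  [line 32·x + -8·y + -712 = 0 ∩ |DB|² = 153]
2. D_y = -9  [line 32·x + -8·y + -712 = 0 ∩ |DB|² = 153]
   → D = (20, -9)
3. G_x = 122/5  [2·signedArea(GFD) = 75 ∩ 2·signedArea(GDA) = 50]
4. G_y = -38/5  [2·signedArea(GFD) = 75 ∩ 2·signedArea(GDA) = 50]
   → G = (122/5, -38/5)

D = (20, -9)
G = (122/5, -38/5)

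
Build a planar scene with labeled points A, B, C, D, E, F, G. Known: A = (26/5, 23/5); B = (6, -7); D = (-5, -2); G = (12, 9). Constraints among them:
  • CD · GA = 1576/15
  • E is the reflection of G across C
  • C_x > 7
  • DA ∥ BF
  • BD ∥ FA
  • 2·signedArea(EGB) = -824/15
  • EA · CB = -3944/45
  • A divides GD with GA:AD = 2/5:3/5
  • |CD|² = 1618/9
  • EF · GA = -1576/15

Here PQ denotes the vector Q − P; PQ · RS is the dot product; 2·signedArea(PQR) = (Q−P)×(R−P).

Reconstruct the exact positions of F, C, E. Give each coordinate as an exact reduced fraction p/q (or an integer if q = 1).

C = (116/15, 11/5)
E = (52/15, -23/5)
F = (81/5, -2/5)

1. F_x = 81/5  [BD ∥ FA ∩ DA ∥ BF]
2. F_y = -2/5  [BD ∥ FA ∩ DA ∥ BF]
   → F = (81/5, -2/5)
3. C_x = 116/15  [line 34/5·x + 22/5·y + -934/15 = 0 ∩ |CD|² = 1618/9]
4. C_y = 11/5  [line 34/5·x + 22/5·y + -934/15 = 0 ∩ |CD|² = 1618/9]
   → C = (116/15, 11/5)
5. E_x = 52/15  [E is the reflection of G across C]
6. E_y = -23/5  [E is the reflection of G across C]
   → E = (52/15, -23/5)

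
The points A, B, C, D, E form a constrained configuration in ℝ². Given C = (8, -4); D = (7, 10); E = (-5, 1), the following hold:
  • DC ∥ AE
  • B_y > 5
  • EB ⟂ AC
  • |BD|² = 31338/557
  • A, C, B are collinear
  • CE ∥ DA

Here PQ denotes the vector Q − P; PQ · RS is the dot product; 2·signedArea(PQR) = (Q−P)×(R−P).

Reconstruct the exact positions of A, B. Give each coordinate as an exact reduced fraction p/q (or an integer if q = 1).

A = (-6, 15)
B = (578/557, 3035/557)

1. A_x = -6  [DC ∥ AE ∩ CE ∥ DA]
2. A_y = 15  [DC ∥ AE ∩ CE ∥ DA]
   → A = (-6, 15)
3. B_x = 578/557  [A, C, B are collinear ∩ EB ⟂ AC]
4. B_y = 3035/557  [A, C, B are collinear ∩ EB ⟂ AC]
   → B = (578/557, 3035/557)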